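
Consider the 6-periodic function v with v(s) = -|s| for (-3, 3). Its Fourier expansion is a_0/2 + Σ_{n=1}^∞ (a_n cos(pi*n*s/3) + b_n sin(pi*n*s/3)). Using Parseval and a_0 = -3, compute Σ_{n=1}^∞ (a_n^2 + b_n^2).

Parseval: a_0^2/2 + Σ_{n≥1} (a_n^2+b_n^2) = 1/3 ∫_{-3}^{3} v(s)^2 ds = 6.
Subtract a_0^2/2 = 9/2: Σ (a_n^2+b_n^2) = 3/2.

3/2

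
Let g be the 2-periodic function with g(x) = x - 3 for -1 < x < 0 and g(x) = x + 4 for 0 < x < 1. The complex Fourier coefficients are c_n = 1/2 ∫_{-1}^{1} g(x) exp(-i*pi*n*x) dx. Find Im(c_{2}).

Since g is real-valued, Im(c_{2}) = -1/2 ∫_{-1}^{1} g(x) sin(2*pi*x) dx = -b_{2}/2.
Split the integral at the breakpoints.
Integrating by parts (boundary term plus one more integral), an antiderivative of (x - 3) sin(2*pi*x) is -x*cos(2*pi*x)/(2*pi) + sin(2*pi*x)/(4*pi**2) + 3*cos(2*pi*x)/(2*pi); evaluating from -1 to 0: ∫_{-1}^{0} (x - 3) sin(2*pi*x) dx = (3/(2*pi)) - (2/pi) = -1/(2*pi).
Integrating by parts (boundary term plus one more integral), an antiderivative of (x + 4) sin(2*pi*x) is -x*cos(2*pi*x)/(2*pi) + sin(2*pi*x)/(4*pi**2) - 2*cos(2*pi*x)/pi; evaluating from 0 to 1: ∫_{0}^{1} (x + 4) sin(2*pi*x) dx = (-5/(2*pi)) - (-2/pi) = -1/(2*pi).
So ∫_{-1}^{1} g(x) sin(2*pi*x) dx = -1/pi.
Hence Im(c_{2}) = (-1/2)·(-1/pi) = 1/(2*pi).

1/(2*pi)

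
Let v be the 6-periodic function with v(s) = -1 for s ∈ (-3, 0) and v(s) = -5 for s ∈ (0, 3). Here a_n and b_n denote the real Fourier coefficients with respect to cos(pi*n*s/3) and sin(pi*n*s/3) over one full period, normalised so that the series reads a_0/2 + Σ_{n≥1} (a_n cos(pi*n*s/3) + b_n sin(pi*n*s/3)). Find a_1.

0

a_1 = 1/3 ∫_{-3}^{3} v(s) cos(pi*s/3) ds.
Split the integral at the breakpoints.
Directly, an antiderivative of (-1) cos(pi*s/3) is -3*sin(pi*s/3)/pi; evaluating from -3 to 0: ∫_{-3}^{0} (-1) cos(pi*s/3) ds = (0) - (0) = 0.
Directly, an antiderivative of (-5) cos(pi*s/3) is -15*sin(pi*s/3)/pi; evaluating from 0 to 3: ∫_{0}^{3} (-5) cos(pi*s/3) ds = (0) - (0) = 0.
Summing the pieces and multiplying by (1/3) gives a_1 = 0.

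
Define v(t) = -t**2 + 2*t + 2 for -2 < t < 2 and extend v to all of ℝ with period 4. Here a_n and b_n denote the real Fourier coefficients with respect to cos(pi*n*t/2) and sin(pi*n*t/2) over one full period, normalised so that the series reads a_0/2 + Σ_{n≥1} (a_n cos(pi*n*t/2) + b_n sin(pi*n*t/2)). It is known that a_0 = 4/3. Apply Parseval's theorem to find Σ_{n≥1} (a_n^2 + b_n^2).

608/45

Parseval: a_0^2/2 + Σ_{n≥1} (a_n^2+b_n^2) = 1/2 ∫_{-2}^{2} v(t)^2 dt = 72/5.
Subtract a_0^2/2 = 8/9: Σ (a_n^2+b_n^2) = 608/45.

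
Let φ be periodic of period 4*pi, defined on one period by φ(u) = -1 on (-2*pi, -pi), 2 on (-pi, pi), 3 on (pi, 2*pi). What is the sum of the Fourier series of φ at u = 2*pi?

u = 2*pi differs from u = -2*pi by 1 full period(s), and the series is 4*pi-periodic.
At u = -2*pi the one-sided limits are φ(-2*pi^-) = 3 and φ(-2*pi^+) = -1.
By Dirichlet's theorem the series converges to their average, [(3) + (-1)]/2 = 1.

1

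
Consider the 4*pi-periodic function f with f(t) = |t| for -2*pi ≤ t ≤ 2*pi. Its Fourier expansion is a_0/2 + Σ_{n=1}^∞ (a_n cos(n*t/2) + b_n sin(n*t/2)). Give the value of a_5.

a_5 = (1/(2*pi)) ∫_{-2*pi}^{2*pi} f(t) cos(5*t/2) dt.
f is even and cos(5*t/2) is even, so the integrand is even and a_5 = 1/pi ∫_0^{2*pi} f(t) cos(5*t/2) dt.
Integrating by parts (boundary term plus one more integral), an antiderivative of (t) cos(5*t/2) is 2*t*sin(5*t/2)/5 + 4*cos(5*t/2)/25; evaluating from 0 to 2*pi: ∫_{0}^{2*pi} (t) cos(5*t/2) dt = (-4/25) - (4/25) = -8/25.
Hence a_5 = (1/pi)·(-8/25) = -8/(25*pi).

-8/(25*pi)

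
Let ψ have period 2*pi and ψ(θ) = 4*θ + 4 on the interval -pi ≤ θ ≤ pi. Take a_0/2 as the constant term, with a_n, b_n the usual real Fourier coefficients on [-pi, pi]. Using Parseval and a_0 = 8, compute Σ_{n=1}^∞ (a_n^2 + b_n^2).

32*pi**2/3

Parseval: a_0^2/2 + Σ_{n≥1} (a_n^2+b_n^2) = 1/pi ∫_{-pi}^{pi} ψ(θ)^2 dθ = 32 + 32*pi**2/3.
Subtract a_0^2/2 = 32: Σ (a_n^2+b_n^2) = 32*pi**2/3.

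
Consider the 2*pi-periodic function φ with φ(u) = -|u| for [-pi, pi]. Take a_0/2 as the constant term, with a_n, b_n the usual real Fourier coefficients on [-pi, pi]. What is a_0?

-pi

a_0 = 1/pi ∫_{-pi}^{pi} φ(u) du = 1/pi · (-pi**2) = -pi.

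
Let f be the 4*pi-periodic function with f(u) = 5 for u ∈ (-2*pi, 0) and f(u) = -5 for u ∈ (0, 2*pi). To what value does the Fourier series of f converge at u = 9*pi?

-5

u = 9*pi differs from u = pi by 2 full period(s), and the series is 4*pi-periodic.
f is continuous at u = pi with value -5, so the series converges to -5 there.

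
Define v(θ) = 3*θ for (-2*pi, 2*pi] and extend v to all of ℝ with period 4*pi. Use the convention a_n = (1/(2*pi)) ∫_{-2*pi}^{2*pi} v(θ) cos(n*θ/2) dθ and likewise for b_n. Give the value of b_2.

-6

b_2 = (1/(2*pi)) ∫_{-2*pi}^{2*pi} v(θ) sin(θ) dθ.
v is odd and sin(θ) is odd, so the integrand is even and b_2 = 1/pi ∫_0^{2*pi} v(θ) sin(θ) dθ.
Integrating by parts (boundary term plus one more integral), an antiderivative of (3*θ) sin(θ) is -3*θ*cos(θ) + 3*sin(θ); evaluating from 0 to 2*pi: ∫_{0}^{2*pi} (3*θ) sin(θ) dθ = (-6*pi) - (0) = -6*pi.
Hence b_2 = (1/pi)·(-6*pi) = -6.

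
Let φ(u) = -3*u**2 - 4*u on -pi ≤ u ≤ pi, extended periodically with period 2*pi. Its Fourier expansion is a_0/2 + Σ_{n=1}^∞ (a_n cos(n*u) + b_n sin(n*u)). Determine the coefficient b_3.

-8/3

b_3 = 1/pi ∫_{-pi}^{pi} φ(u) sin(3*u) du.
Integrating by parts twice (tabular method), an antiderivative of (-3*u**2 - 4*u) sin(3*u) is u**2*cos(3*u) - 2*u*sin(3*u)/3 + 4*u*cos(3*u)/3 - 4*sin(3*u)/9 - 2*cos(3*u)/9; evaluating from -pi to pi: ∫_{-pi}^{pi} (-3*u**2 - 4*u) sin(3*u) du = (-pi**2 - 4*pi/3 + 2/9) - (-pi**2 + 2/9 + 4*pi/3) = -8*pi/3.
Hence b_3 = (1/pi)·(-8*pi/3) = -8/3.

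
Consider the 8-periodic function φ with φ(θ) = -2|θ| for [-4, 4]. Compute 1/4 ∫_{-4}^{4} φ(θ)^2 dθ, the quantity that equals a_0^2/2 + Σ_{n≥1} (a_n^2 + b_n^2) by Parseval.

128/3

1/4 ∫_{-4}^{4} φ(θ)^2 dθ = 1/4 · (512/3) = 128/3.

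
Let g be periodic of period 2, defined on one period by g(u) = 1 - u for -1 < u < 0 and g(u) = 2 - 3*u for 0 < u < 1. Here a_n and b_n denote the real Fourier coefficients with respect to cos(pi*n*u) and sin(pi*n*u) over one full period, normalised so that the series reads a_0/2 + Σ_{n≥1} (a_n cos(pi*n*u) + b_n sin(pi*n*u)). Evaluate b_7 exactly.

-2/(7*pi)

b_7 = ∫_{-1}^{1} g(u) sin(7*pi*u) du.
Split the integral at the breakpoints.
Integrating by parts (boundary term plus one more integral), an antiderivative of (1 - u) sin(7*pi*u) is u*cos(7*pi*u)/(7*pi) - sin(7*pi*u)/(49*pi**2) - cos(7*pi*u)/(7*pi); evaluating from -1 to 0: ∫_{-1}^{0} (1 - u) sin(7*pi*u) du = (-1/(7*pi)) - (2/(7*pi)) = -3/(7*pi).
Integrating by parts (boundary term plus one more integral), an antiderivative of (2 - 3*u) sin(7*pi*u) is 3*u*cos(7*pi*u)/(7*pi) - 3*sin(7*pi*u)/(49*pi**2) - 2*cos(7*pi*u)/(7*pi); evaluating from 0 to 1: ∫_{0}^{1} (2 - 3*u) sin(7*pi*u) du = (-1/(7*pi)) - (-2/(7*pi)) = 1/(7*pi).
Summing the pieces gives b_7 = -2/(7*pi).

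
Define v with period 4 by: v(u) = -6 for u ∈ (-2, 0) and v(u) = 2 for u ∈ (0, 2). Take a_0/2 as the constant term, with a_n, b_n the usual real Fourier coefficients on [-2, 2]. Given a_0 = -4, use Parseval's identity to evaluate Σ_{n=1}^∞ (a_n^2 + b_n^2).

32

Parseval: a_0^2/2 + Σ_{n≥1} (a_n^2+b_n^2) = 1/2 ∫_{-2}^{2} v(u)^2 du = 40.
Subtract a_0^2/2 = 8: Σ (a_n^2+b_n^2) = 32.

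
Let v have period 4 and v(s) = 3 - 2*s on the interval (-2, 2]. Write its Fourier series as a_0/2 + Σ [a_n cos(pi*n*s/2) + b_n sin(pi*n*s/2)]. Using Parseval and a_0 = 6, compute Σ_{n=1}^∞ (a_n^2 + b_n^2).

Parseval: a_0^2/2 + Σ_{n≥1} (a_n^2+b_n^2) = 1/2 ∫_{-2}^{2} v(s)^2 ds = 86/3.
Subtract a_0^2/2 = 18: Σ (a_n^2+b_n^2) = 32/3.

32/3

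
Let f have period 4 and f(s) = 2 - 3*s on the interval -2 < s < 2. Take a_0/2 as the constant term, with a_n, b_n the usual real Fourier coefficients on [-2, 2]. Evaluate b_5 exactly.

-12/(5*pi)

b_5 = 1/2 ∫_{-2}^{2} f(s) sin(5*pi*s/2) ds.
Integrating by parts (boundary term plus one more integral), an antiderivative of (2 - 3*s) sin(5*pi*s/2) is 6*s*cos(5*pi*s/2)/(5*pi) - 12*sin(5*pi*s/2)/(25*pi**2) - 4*cos(5*pi*s/2)/(5*pi); evaluating from -2 to 2: ∫_{-2}^{2} (2 - 3*s) sin(5*pi*s/2) ds = (-8/(5*pi)) - (16/(5*pi)) = -24/(5*pi).
Hence b_5 = (1/2)·(-24/(5*pi)) = -12/(5*pi).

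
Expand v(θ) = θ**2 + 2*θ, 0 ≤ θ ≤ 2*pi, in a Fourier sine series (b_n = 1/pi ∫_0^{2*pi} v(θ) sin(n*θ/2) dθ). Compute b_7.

8*(-4 + 49*pi + 49*pi**2)/(343*pi)

b_7 = 1/pi ∫_0^{2*pi} (θ**2 + 2*θ) sin(7*θ/2) dθ.
Integrating by parts twice (tabular method), an antiderivative of (θ**2 + 2*θ) sin(7*θ/2) is -2*θ**2*cos(7*θ/2)/7 + 8*θ*sin(7*θ/2)/49 - 4*θ*cos(7*θ/2)/7 + 8*sin(7*θ/2)/49 + 16*cos(7*θ/2)/343; evaluating from 0 to 2*pi: ∫_{0}^{2*pi} (θ**2 + 2*θ) sin(7*θ/2) dθ = (-16/343 + 8*pi/7 + 8*pi**2/7) - (16/343) = -32/343 + 8*pi/7 + 8*pi**2/7.
Hence b_7 = (1/pi)·(-32/343 + 8*pi/7 + 8*pi**2/7) = 8*(-4 + 49*pi + 49*pi**2)/(343*pi).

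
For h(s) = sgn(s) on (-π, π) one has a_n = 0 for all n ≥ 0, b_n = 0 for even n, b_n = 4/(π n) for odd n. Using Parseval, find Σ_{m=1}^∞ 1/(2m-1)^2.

Parseval: Σ b_n^2 = (1/π) ∫_{-π}^{π} h(s)^2 ds = 2.
Only odd n contribute, with b_n^2 = 16/(π^2 n^2), so Σ_{m≥1} 1/(2m-1)^2 = π^2·(2)/16 = pi**2/8.

pi**2/8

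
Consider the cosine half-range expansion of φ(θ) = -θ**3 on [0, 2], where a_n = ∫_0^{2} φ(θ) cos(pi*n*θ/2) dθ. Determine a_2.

a_2 = ∫_0^{2} (-θ**3) cos(pi*θ) dθ.
Integrating by parts three times (tabular method), an antiderivative of (-θ**3) cos(pi*θ) is -θ**3*sin(pi*θ)/pi - 3*θ**2*cos(pi*θ)/pi**2 + 6*θ*sin(pi*θ)/pi**3 + 6*cos(pi*θ)/pi**4; evaluating from 0 to 2: ∫_{0}^{2} (-θ**3) cos(pi*θ) dθ = (6*(1 - 2*pi**2)/pi**4) - (6/pi**4) = -12/pi**2.
Hence a_2 = -12/pi**2.

-12/pi**2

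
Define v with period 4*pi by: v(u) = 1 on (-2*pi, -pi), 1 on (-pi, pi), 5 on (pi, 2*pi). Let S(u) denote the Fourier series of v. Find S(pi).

3

At u = pi the one-sided limits are v(pi^-) = 1 and v(pi^+) = 5.
By Dirichlet's theorem the series converges to their average, [(1) + (5)]/2 = 3.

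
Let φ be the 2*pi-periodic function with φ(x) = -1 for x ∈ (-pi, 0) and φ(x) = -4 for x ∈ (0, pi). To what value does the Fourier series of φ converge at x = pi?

-5/2

At x = pi the one-sided limits are φ(pi^-) = -4 and φ(pi^+) = -1.
By Dirichlet's theorem the series converges to their average, [(-4) + (-1)]/2 = -5/2.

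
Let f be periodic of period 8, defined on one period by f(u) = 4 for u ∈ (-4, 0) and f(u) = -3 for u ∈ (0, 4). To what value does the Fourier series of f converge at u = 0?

1/2

At u = 0 the one-sided limits are f(0^-) = 4 and f(0^+) = -3.
By Dirichlet's theorem the series converges to their average, [(4) + (-3)]/2 = 1/2.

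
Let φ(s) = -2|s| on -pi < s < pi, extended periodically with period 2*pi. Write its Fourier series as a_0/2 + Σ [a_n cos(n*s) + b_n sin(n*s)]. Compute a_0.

a_0 = 1/pi ∫_{-pi}^{pi} φ(s) ds = 1/pi · (-2*pi**2) = -2*pi.

-2*pi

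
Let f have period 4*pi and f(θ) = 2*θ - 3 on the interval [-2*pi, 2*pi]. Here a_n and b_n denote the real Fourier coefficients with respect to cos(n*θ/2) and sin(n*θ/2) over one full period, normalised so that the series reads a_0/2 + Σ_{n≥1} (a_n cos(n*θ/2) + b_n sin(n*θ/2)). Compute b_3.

b_3 = (1/(2*pi)) ∫_{-2*pi}^{2*pi} f(θ) sin(3*θ/2) dθ.
Integrating by parts (boundary term plus one more integral), an antiderivative of (2*θ - 3) sin(3*θ/2) is -4*θ*cos(3*θ/2)/3 + 8*sin(3*θ/2)/9 + 2*cos(3*θ/2); evaluating from -2*pi to 2*pi: ∫_{-2*pi}^{2*pi} (2*θ - 3) sin(3*θ/2) dθ = (-2 + 8*pi/3) - (-8*pi/3 - 2) = 16*pi/3.
Hence b_3 = (1/(2*pi))·(16*pi/3) = 8/3.

8/3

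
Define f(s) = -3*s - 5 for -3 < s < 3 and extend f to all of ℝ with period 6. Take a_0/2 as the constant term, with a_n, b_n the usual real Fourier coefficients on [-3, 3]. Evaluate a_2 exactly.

0

a_2 = 1/3 ∫_{-3}^{3} f(s) cos(2*pi*s/3) ds.
Integrating by parts (boundary term plus one more integral), an antiderivative of (-3*s - 5) cos(2*pi*s/3) is -9*s*sin(2*pi*s/3)/(2*pi) - 15*sin(2*pi*s/3)/(2*pi) - 27*cos(2*pi*s/3)/(4*pi**2); evaluating from -3 to 3: ∫_{-3}^{3} (-3*s - 5) cos(2*pi*s/3) ds = (-27/(4*pi**2)) - (-27/(4*pi**2)) = 0.
Hence a_2 = (1/3)·(0) = 0.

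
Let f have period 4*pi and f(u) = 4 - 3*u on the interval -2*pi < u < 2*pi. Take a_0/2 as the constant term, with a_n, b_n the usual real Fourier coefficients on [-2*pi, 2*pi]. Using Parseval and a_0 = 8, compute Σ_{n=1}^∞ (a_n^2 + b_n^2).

Parseval: a_0^2/2 + Σ_{n≥1} (a_n^2+b_n^2) = (1/(2*pi)) ∫_{-2*pi}^{2*pi} f(u)^2 du = 32 + 24*pi**2.
Subtract a_0^2/2 = 32: Σ (a_n^2+b_n^2) = 24*pi**2.

24*pi**2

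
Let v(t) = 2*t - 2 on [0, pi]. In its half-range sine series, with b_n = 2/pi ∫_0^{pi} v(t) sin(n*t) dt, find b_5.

4*(-2 + pi)/(5*pi)

b_5 = 2/pi ∫_0^{pi} (2*t - 2) sin(5*t) dt.
Integrating by parts (boundary term plus one more integral), an antiderivative of (2*t - 2) sin(5*t) is -2*t*cos(5*t)/5 + 2*sin(5*t)/25 + 2*cos(5*t)/5; evaluating from 0 to pi: ∫_{0}^{pi} (2*t - 2) sin(5*t) dt = (-2/5 + 2*pi/5) - (2/5) = -4/5 + 2*pi/5.
Hence b_5 = (2/pi)·(-4/5 + 2*pi/5) = 4*(-2 + pi)/(5*pi).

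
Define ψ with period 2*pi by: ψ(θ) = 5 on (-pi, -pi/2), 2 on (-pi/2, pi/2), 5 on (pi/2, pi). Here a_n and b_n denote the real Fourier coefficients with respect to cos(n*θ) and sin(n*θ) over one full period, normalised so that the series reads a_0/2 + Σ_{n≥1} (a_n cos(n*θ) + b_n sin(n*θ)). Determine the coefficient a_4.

0

a_4 = 1/pi ∫_{-pi}^{pi} ψ(θ) cos(4*θ) dθ.
ψ is even and cos(4*θ) is even, so the integrand is even and a_4 = 2/pi ∫_0^{pi} ψ(θ) cos(4*θ) dθ.
Split the integral at the breakpoints.
Directly, an antiderivative of (2) cos(4*θ) is sin(4*θ)/2; evaluating from 0 to pi/2: ∫_{0}^{pi/2} (2) cos(4*θ) dθ = (0) - (0) = 0.
Directly, an antiderivative of (5) cos(4*θ) is 5*sin(4*θ)/4; evaluating from pi/2 to pi: ∫_{pi/2}^{pi} (5) cos(4*θ) dθ = (0) - (0) = 0.
Summing the pieces and multiplying by (2/pi) gives a_4 = 0.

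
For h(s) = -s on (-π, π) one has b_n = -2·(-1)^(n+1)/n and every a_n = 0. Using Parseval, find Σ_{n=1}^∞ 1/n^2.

pi**2/6

Parseval: Σ b_n^2 = (1/π) ∫_{-π}^{π} h(s)^2 ds = 2*pi**2/3.
Σ b_n^2 = Σ 4/n^2, so Σ 1/n^2 = (2*pi**2/3)/4 = pi**2/6.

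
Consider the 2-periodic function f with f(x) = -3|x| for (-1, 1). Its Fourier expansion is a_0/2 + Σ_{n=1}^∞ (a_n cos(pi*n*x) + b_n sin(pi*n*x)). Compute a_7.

a_7 = ∫_{-1}^{1} f(x) cos(7*pi*x) dx.
f is even and cos(7*pi*x) is even, so the integrand is even and a_7 = 2 ∫_0^{1} f(x) cos(7*pi*x) dx.
Integrating by parts (boundary term plus one more integral), an antiderivative of (-3*x) cos(7*pi*x) is -3*x*sin(7*pi*x)/(7*pi) - 3*cos(7*pi*x)/(49*pi**2); evaluating from 0 to 1: ∫_{0}^{1} (-3*x) cos(7*pi*x) dx = (3/(49*pi**2)) - (-3/(49*pi**2)) = 6/(49*pi**2).
Hence a_7 = 2·(6/(49*pi**2)) = 12/(49*pi**2).

12/(49*pi**2)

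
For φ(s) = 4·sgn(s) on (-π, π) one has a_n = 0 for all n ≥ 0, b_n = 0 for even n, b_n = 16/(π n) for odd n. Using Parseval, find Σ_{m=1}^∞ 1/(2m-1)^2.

Parseval: Σ b_n^2 = (1/π) ∫_{-π}^{π} φ(s)^2 ds = 32.
Only odd n contribute, with b_n^2 = 256/(π^2 n^2), so Σ_{m≥1} 1/(2m-1)^2 = π^2·(32)/256 = pi**2/8.

pi**2/8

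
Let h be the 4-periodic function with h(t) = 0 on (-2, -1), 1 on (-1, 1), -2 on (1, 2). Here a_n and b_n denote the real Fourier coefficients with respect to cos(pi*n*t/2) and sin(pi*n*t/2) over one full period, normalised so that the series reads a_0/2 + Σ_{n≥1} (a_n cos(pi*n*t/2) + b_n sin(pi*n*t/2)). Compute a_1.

a_1 = 1/2 ∫_{-2}^{2} h(t) cos(pi*t/2) dt.
Split the integral at the breakpoints.
∫_{-2}^{-1} (0) cos(pi*t/2) dt = 0.
Directly, an antiderivative of (1) cos(pi*t/2) is 2*sin(pi*t/2)/pi; evaluating from -1 to 1: ∫_{-1}^{1} (1) cos(pi*t/2) dt = (2/pi) - (-2/pi) = 4/pi.
Directly, an antiderivative of (-2) cos(pi*t/2) is -4*sin(pi*t/2)/pi; evaluating from 1 to 2: ∫_{1}^{2} (-2) cos(pi*t/2) dt = (0) - (-4/pi) = 4/pi.
Summing the pieces and multiplying by (1/2) gives a_1 = 4/pi.

4/pi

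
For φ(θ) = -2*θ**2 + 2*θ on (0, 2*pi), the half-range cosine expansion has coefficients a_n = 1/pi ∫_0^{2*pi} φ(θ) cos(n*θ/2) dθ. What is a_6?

a_6 = 1/pi ∫_0^{2*pi} (-2*θ**2 + 2*θ) cos(3*θ) dθ.
Integrating by parts twice (tabular method), an antiderivative of (-2*θ**2 + 2*θ) cos(3*θ) is -2*θ**2*sin(3*θ)/3 + 2*θ*sin(3*θ)/3 - 4*θ*cos(3*θ)/9 + 4*sin(3*θ)/27 + 2*cos(3*θ)/9; evaluating from 0 to 2*pi: ∫_{0}^{2*pi} (-2*θ**2 + 2*θ) cos(3*θ) dθ = (2/9 - 8*pi/9) - (2/9) = -8*pi/9.
Hence a_6 = (1/pi)·(-8*pi/9) = -8/9.

-8/9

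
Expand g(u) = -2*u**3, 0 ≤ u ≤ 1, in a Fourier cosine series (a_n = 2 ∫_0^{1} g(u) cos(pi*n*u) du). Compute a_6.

a_6 = 2 ∫_0^{1} (-2*u**3) cos(6*pi*u) du.
Integrating by parts three times (tabular method), an antiderivative of (-2*u**3) cos(6*pi*u) is -u**3*sin(6*pi*u)/(3*pi) - u**2*cos(6*pi*u)/(6*pi**2) + u*sin(6*pi*u)/(18*pi**3) + cos(6*pi*u)/(108*pi**4); evaluating from 0 to 1: ∫_{0}^{1} (-2*u**3) cos(6*pi*u) du = ((1 - 18*pi**2)/(108*pi**4)) - (1/(108*pi**4)) = -1/(6*pi**2).
Hence a_6 = 2·(-1/(6*pi**2)) = -1/(3*pi**2).

-1/(3*pi**2)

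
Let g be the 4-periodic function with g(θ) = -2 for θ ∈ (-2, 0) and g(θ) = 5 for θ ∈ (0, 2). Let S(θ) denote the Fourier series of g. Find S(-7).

5

θ = -7 differs from θ = 1 by -2 full period(s), and the series is 4-periodic.
g is continuous at θ = 1 with value 5, so the series converges to 5 there.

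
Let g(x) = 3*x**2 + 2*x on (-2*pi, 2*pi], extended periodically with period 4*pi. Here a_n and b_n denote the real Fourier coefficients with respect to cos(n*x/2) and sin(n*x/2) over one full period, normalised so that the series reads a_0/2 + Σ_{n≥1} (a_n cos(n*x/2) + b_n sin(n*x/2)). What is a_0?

a_0 = (1/(2*pi)) ∫_{-2*pi}^{2*pi} g(x) dx = (1/(2*pi)) · (16*pi**3) = 8*pi**2.

8*pi**2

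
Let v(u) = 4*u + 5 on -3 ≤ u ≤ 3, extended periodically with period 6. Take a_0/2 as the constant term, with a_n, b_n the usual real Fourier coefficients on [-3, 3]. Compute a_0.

10

a_0 = 1/3 ∫_{-3}^{3} v(u) du = 1/3 · (30) = 10.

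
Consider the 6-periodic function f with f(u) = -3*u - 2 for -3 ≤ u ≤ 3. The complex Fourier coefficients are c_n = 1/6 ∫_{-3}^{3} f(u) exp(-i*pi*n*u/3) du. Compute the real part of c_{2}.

Since f is real-valued, Re(c_{2}) = 1/6 ∫_{-3}^{3} f(u) cos(2*pi*u/3) du = a_{2}/2.
Integrating by parts (boundary term plus one more integral), an antiderivative of (-3*u - 2) cos(2*pi*u/3) is -9*u*sin(2*pi*u/3)/(2*pi) - 3*sin(2*pi*u/3)/pi - 27*cos(2*pi*u/3)/(4*pi**2); evaluating from -3 to 3: ∫_{-3}^{3} (-3*u - 2) cos(2*pi*u/3) du = (-27/(4*pi**2)) - (-27/(4*pi**2)) = 0.
Hence Re(c_{2}) = (1/6)·(0) = 0.

0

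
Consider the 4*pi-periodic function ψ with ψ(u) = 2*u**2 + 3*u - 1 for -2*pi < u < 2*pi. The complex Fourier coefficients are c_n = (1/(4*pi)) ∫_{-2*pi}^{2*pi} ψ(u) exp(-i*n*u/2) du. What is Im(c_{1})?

Since ψ is real-valued, Im(c_{1}) = -(1/(4*pi)) ∫_{-2*pi}^{2*pi} ψ(u) sin(u/2) du = -b_{1}/2.
Integrating by parts twice (tabular method), an antiderivative of (2*u**2 + 3*u - 1) sin(u/2) is -4*u**2*cos(u/2) + 16*u*sin(u/2) - 6*u*cos(u/2) + 12*sin(u/2) + 34*cos(u/2); evaluating from -2*pi to 2*pi: ∫_{-2*pi}^{2*pi} (2*u**2 + 3*u - 1) sin(u/2) du = (-34 + 12*pi + 16*pi**2) - (-12*pi - 34 + 16*pi**2) = 24*pi.
Hence Im(c_{1}) = (-1/(4*pi))·(24*pi) = -6.

-6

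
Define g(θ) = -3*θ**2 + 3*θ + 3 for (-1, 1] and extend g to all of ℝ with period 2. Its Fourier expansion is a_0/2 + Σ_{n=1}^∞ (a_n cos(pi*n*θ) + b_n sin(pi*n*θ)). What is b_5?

b_5 = ∫_{-1}^{1} g(θ) sin(5*pi*θ) dθ.
Integrating by parts twice (tabular method), an antiderivative of (-3*θ**2 + 3*θ + 3) sin(5*pi*θ) is 3*θ**2*cos(5*pi*θ)/(5*pi) - 6*θ*sin(5*pi*θ)/(25*pi**2) - 3*θ*cos(5*pi*θ)/(5*pi) + 3*sin(5*pi*θ)/(25*pi**2) - 3*cos(5*pi*θ)/(5*pi) - 6*cos(5*pi*θ)/(125*pi**3); evaluating from -1 to 1: ∫_{-1}^{1} (-3*θ**2 + 3*θ + 3) sin(5*pi*θ) dθ = (3*(2 + 25*pi**2)/(125*pi**3)) - (3*(2 - 25*pi**2)/(125*pi**3)) = 6/(5*pi).
Hence b_5 = 6/(5*pi).

6/(5*pi)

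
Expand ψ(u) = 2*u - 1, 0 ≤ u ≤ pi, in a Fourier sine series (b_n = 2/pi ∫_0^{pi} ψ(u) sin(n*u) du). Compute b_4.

-1

b_4 = 2/pi ∫_0^{pi} (2*u - 1) sin(4*u) du.
Integrating by parts (boundary term plus one more integral), an antiderivative of (2*u - 1) sin(4*u) is -u*cos(4*u)/2 + sin(4*u)/8 + cos(4*u)/4; evaluating from 0 to pi: ∫_{0}^{pi} (2*u - 1) sin(4*u) du = (1/4 - pi/2) - (1/4) = -pi/2.
Hence b_4 = (2/pi)·(-pi/2) = -1.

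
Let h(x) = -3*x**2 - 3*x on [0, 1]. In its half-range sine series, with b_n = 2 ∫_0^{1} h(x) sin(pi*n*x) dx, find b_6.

2/pi

b_6 = 2 ∫_0^{1} (-3*x**2 - 3*x) sin(6*pi*x) dx.
Integrating by parts twice (tabular method), an antiderivative of (-3*x**2 - 3*x) sin(6*pi*x) is x**2*cos(6*pi*x)/(2*pi) - x*sin(6*pi*x)/(6*pi**2) + x*cos(6*pi*x)/(2*pi) - sin(6*pi*x)/(12*pi**2) - cos(6*pi*x)/(36*pi**3); evaluating from 0 to 1: ∫_{0}^{1} (-3*x**2 - 3*x) sin(6*pi*x) dx = ((-1/36 + pi**2)/pi**3) - (-1/(36*pi**3)) = 1/pi.
Hence b_6 = 2·(1/pi) = 2/pi.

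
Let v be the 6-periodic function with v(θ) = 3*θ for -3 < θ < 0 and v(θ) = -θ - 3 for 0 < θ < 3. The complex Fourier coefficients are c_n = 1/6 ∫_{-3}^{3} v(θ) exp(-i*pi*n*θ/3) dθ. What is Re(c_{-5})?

Since v is real-valued, Re(c_{-5}) = 1/6 ∫_{-3}^{3} v(θ) cos(-5*pi*θ/3) dθ = a_{5}/2.
Split the integral at the breakpoints.
Integrating by parts (boundary term plus one more integral), an antiderivative of (3*θ) cos(-5*pi*θ/3) is 9*θ*sin(5*pi*θ/3)/(5*pi) + 27*cos(5*pi*θ/3)/(25*pi**2); evaluating from -3 to 0: ∫_{-3}^{0} (3*θ) cos(-5*pi*θ/3) dθ = (27/(25*pi**2)) - (-27/(25*pi**2)) = 54/(25*pi**2).
Integrating by parts (boundary term plus one more integral), an antiderivative of (-θ - 3) cos(-5*pi*θ/3) is -3*θ*sin(5*pi*θ/3)/(5*pi) - 9*sin(5*pi*θ/3)/(5*pi) - 9*cos(5*pi*θ/3)/(25*pi**2); evaluating from 0 to 3: ∫_{0}^{3} (-θ - 3) cos(-5*pi*θ/3) dθ = (9/(25*pi**2)) - (-9/(25*pi**2)) = 18/(25*pi**2).
So ∫_{-3}^{3} v(θ) cos(-5*pi*θ/3) dθ = 72/(25*pi**2).
Hence Re(c_{-5}) = (1/6)·(72/(25*pi**2)) = 12/(25*pi**2).

12/(25*pi**2)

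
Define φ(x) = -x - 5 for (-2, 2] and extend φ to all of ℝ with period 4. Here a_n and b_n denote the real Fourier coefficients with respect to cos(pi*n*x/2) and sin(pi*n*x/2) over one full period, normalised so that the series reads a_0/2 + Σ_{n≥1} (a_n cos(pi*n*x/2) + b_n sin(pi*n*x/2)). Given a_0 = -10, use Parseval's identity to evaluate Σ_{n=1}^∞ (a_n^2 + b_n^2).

Parseval: a_0^2/2 + Σ_{n≥1} (a_n^2+b_n^2) = 1/2 ∫_{-2}^{2} φ(x)^2 dx = 158/3.
Subtract a_0^2/2 = 50: Σ (a_n^2+b_n^2) = 8/3.

8/3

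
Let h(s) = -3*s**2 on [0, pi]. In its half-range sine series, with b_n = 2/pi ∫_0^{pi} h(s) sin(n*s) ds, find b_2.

3*pi

b_2 = 2/pi ∫_0^{pi} (-3*s**2) sin(2*s) ds.
Integrating by parts twice (tabular method), an antiderivative of (-3*s**2) sin(2*s) is 3*s**2*cos(2*s)/2 - 3*s*sin(2*s)/2 - 3*cos(2*s)/4; evaluating from 0 to pi: ∫_{0}^{pi} (-3*s**2) sin(2*s) ds = (-3/4 + 3*pi**2/2) - (-3/4) = 3*pi**2/2.
Hence b_2 = (2/pi)·(3*pi**2/2) = 3*pi.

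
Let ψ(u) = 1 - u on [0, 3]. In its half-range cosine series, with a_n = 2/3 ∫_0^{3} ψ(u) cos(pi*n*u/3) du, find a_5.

a_5 = 2/3 ∫_0^{3} (1 - u) cos(5*pi*u/3) du.
Integrating by parts (boundary term plus one more integral), an antiderivative of (1 - u) cos(5*pi*u/3) is -3*u*sin(5*pi*u/3)/(5*pi) + 3*sin(5*pi*u/3)/(5*pi) - 9*cos(5*pi*u/3)/(25*pi**2); evaluating from 0 to 3: ∫_{0}^{3} (1 - u) cos(5*pi*u/3) du = (9/(25*pi**2)) - (-9/(25*pi**2)) = 18/(25*pi**2).
Hence a_5 = (2/3)·(18/(25*pi**2)) = 12/(25*pi**2).

12/(25*pi**2)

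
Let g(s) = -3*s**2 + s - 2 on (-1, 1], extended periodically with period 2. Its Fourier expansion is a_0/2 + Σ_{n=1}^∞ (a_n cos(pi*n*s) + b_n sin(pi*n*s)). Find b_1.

b_1 = ∫_{-1}^{1} g(s) sin(pi*s) ds.
Integrating by parts twice (tabular method), an antiderivative of (-3*s**2 + s - 2) sin(pi*s) is 3*s**2*cos(pi*s)/pi - 6*s*sin(pi*s)/pi**2 - s*cos(pi*s)/pi + sin(pi*s)/pi**2 - 6*cos(pi*s)/pi**3 + 2*cos(pi*s)/pi; evaluating from -1 to 1: ∫_{-1}^{1} (-3*s**2 + s - 2) sin(pi*s) ds = (-4/pi + 6/pi**3) - (-6/pi + 6/pi**3) = 2/pi.
Hence b_1 = 2/pi.

2/pi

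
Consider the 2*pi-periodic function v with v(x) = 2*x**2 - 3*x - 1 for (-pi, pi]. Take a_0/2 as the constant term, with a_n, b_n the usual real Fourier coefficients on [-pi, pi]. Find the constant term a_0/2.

a_0 = 1/pi ∫_{-pi}^{pi} v(x) dx = 1/pi · (-2*pi + 4*pi**3/3) = -2 + 4*pi**2/3.
So the constant term a_0/2 = -1 + 2*pi**2/3.

-1 + 2*pi**2/3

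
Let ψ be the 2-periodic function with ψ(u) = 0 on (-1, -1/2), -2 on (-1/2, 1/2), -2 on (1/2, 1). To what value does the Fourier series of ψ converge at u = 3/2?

u = 3/2 differs from u = -1/2 by 1 full period(s), and the series is 2-periodic.
At u = -1/2 the one-sided limits are ψ(-1/2^-) = 0 and ψ(-1/2^+) = -2.
By Dirichlet's theorem the series converges to their average, [(0) + (-2)]/2 = -1.

-1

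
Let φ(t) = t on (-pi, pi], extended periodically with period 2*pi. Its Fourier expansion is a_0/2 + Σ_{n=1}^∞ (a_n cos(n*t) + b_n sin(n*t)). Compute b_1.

b_1 = 1/pi ∫_{-pi}^{pi} φ(t) sin(t) dt.
φ is odd and sin(t) is odd, so the integrand is even and b_1 = 2/pi ∫_0^{pi} φ(t) sin(t) dt.
Integrating by parts (boundary term plus one more integral), an antiderivative of (t) sin(t) is -t*cos(t) + sin(t); evaluating from 0 to pi: ∫_{0}^{pi} (t) sin(t) dt = (pi) - (0) = pi.
Hence b_1 = (2/pi)·(pi) = 2.

2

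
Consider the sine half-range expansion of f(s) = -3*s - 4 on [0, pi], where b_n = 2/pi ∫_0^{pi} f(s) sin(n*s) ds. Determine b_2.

3

b_2 = 2/pi ∫_0^{pi} (-3*s - 4) sin(2*s) ds.
Integrating by parts (boundary term plus one more integral), an antiderivative of (-3*s - 4) sin(2*s) is 3*s*cos(2*s)/2 - 3*sin(2*s)/4 + 2*cos(2*s); evaluating from 0 to pi: ∫_{0}^{pi} (-3*s - 4) sin(2*s) ds = (2 + 3*pi/2) - (2) = 3*pi/2.
Hence b_2 = (2/pi)·(3*pi/2) = 3.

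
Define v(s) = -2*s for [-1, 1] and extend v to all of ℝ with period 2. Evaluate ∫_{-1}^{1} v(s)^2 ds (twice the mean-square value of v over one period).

∫_{-1}^{1} v(s)^2 ds = 8/3.

8/3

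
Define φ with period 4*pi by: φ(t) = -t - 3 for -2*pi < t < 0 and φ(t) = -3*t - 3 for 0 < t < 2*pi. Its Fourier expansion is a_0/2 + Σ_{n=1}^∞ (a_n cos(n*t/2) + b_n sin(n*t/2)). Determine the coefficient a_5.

8/(25*pi)

a_5 = (1/(2*pi)) ∫_{-2*pi}^{2*pi} φ(t) cos(5*t/2) dt.
Split the integral at the breakpoints.
Integrating by parts (boundary term plus one more integral), an antiderivative of (-t - 3) cos(5*t/2) is -2*t*sin(5*t/2)/5 - 6*sin(5*t/2)/5 - 4*cos(5*t/2)/25; evaluating from -2*pi to 0: ∫_{-2*pi}^{0} (-t - 3) cos(5*t/2) dt = (-4/25) - (4/25) = -8/25.
Integrating by parts (boundary term plus one more integral), an antiderivative of (-3*t - 3) cos(5*t/2) is -6*t*sin(5*t/2)/5 - 6*sin(5*t/2)/5 - 12*cos(5*t/2)/25; evaluating from 0 to 2*pi: ∫_{0}^{2*pi} (-3*t - 3) cos(5*t/2) dt = (12/25) - (-12/25) = 24/25.
Summing the pieces and multiplying by (1/(2*pi)) gives a_5 = 8/(25*pi).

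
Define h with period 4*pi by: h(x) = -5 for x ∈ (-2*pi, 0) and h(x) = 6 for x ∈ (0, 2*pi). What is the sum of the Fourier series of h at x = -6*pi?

x = -6*pi differs from x = 2*pi by -2 full period(s), and the series is 4*pi-periodic.
At x = 2*pi the one-sided limits are h(2*pi^-) = 6 and h(2*pi^+) = -5.
By Dirichlet's theorem the series converges to their average, [(6) + (-5)]/2 = 1/2.

1/2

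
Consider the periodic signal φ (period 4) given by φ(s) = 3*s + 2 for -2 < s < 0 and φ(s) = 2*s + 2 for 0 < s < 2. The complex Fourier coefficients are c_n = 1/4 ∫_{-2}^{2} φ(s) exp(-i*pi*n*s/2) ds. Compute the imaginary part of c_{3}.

-5/(3*pi)

Since φ is real-valued, Im(c_{3}) = -1/4 ∫_{-2}^{2} φ(s) sin(3*pi*s/2) ds = -b_{3}/2.
Split the integral at the breakpoints.
Integrating by parts (boundary term plus one more integral), an antiderivative of (3*s + 2) sin(3*pi*s/2) is -2*s*cos(3*pi*s/2)/pi + 4*sin(3*pi*s/2)/(3*pi**2) - 4*cos(3*pi*s/2)/(3*pi); evaluating from -2 to 0: ∫_{-2}^{0} (3*s + 2) sin(3*pi*s/2) ds = (-4/(3*pi)) - (-8/(3*pi)) = 4/(3*pi).
Integrating by parts (boundary term plus one more integral), an antiderivative of (2*s + 2) sin(3*pi*s/2) is -4*s*cos(3*pi*s/2)/(3*pi) + 8*sin(3*pi*s/2)/(9*pi**2) - 4*cos(3*pi*s/2)/(3*pi); evaluating from 0 to 2: ∫_{0}^{2} (2*s + 2) sin(3*pi*s/2) ds = (4/pi) - (-4/(3*pi)) = 16/(3*pi).
So ∫_{-2}^{2} φ(s) sin(3*pi*s/2) ds = 20/(3*pi).
Hence Im(c_{3}) = (-1/4)·(20/(3*pi)) = -5/(3*pi).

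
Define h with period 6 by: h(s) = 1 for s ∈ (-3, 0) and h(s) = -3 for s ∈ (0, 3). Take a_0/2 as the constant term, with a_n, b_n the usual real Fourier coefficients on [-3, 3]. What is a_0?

a_0 = 1/3 ∫_{-3}^{3} h(s) ds = 1/3 · (-6) = -2.

-2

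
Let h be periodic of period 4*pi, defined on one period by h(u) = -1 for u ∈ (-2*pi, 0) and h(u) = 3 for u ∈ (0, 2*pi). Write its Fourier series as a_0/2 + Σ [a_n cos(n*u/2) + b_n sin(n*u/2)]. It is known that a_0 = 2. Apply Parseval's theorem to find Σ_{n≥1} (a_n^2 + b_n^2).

Parseval: a_0^2/2 + Σ_{n≥1} (a_n^2+b_n^2) = (1/(2*pi)) ∫_{-2*pi}^{2*pi} h(u)^2 du = 10.
Subtract a_0^2/2 = 2: Σ (a_n^2+b_n^2) = 8.

8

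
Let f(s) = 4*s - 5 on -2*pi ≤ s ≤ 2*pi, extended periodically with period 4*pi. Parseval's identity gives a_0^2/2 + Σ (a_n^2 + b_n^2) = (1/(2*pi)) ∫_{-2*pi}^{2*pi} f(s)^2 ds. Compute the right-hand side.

(1/(2*pi)) ∫_{-2*pi}^{2*pi} f(s)^2 ds = (1/(2*pi)) · (100*pi + 256*pi**3/3) = 50 + 128*pi**2/3.

50 + 128*pi**2/3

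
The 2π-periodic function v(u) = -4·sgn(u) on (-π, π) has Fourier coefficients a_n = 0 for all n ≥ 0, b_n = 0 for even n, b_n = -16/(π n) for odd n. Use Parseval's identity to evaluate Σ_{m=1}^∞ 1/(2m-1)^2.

pi**2/8

Parseval: Σ b_n^2 = (1/π) ∫_{-π}^{π} v(u)^2 du = 32.
Only odd n contribute, with b_n^2 = 256/(π^2 n^2), so Σ_{m≥1} 1/(2m-1)^2 = π^2·(32)/256 = pi**2/8.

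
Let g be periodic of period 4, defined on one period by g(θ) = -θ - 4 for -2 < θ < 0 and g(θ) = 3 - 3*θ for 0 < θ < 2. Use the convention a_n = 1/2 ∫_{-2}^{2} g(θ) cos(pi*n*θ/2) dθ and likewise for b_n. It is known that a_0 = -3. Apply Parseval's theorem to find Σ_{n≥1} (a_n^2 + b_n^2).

47/6

Parseval: a_0^2/2 + Σ_{n≥1} (a_n^2+b_n^2) = 1/2 ∫_{-2}^{2} g(θ)^2 dθ = 37/3.
Subtract a_0^2/2 = 9/2: Σ (a_n^2+b_n^2) = 47/6.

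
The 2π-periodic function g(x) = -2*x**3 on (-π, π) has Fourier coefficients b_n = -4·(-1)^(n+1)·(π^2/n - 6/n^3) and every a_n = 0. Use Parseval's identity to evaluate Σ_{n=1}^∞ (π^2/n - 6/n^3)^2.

Parseval: Σ b_n^2 = (1/π) ∫_{-π}^{π} g(x)^2 dx = 8*pi**6/7.
b_n^2 = 16·(π^2/n - 6/n^3)^2, so the sum equals (8*pi**6/7)/16 = pi**6/14.

pi**6/14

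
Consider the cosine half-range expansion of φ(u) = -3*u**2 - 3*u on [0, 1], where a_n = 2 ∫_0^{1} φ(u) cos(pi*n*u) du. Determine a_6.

-1/(3*pi**2)

a_6 = 2 ∫_0^{1} (-3*u**2 - 3*u) cos(6*pi*u) du.
Integrating by parts twice (tabular method), an antiderivative of (-3*u**2 - 3*u) cos(6*pi*u) is -u**2*sin(6*pi*u)/(2*pi) - u*sin(6*pi*u)/(2*pi) - u*cos(6*pi*u)/(6*pi**2) + sin(6*pi*u)/(36*pi**3) - cos(6*pi*u)/(12*pi**2); evaluating from 0 to 1: ∫_{0}^{1} (-3*u**2 - 3*u) cos(6*pi*u) du = (-1/(4*pi**2)) - (-1/(12*pi**2)) = -1/(6*pi**2).
Hence a_6 = 2·(-1/(6*pi**2)) = -1/(3*pi**2).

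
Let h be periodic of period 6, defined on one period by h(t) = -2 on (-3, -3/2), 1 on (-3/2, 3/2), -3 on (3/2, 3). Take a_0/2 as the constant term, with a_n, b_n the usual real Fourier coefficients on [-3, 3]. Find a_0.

a_0 = 1/3 ∫_{-3}^{3} h(t) dt = 1/3 · (-9/2) = -3/2.

-3/2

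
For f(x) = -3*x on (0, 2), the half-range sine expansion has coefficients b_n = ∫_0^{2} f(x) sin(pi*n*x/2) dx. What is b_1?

-12/pi

b_1 = ∫_0^{2} (-3*x) sin(pi*x/2) dx.
Integrating by parts (boundary term plus one more integral), an antiderivative of (-3*x) sin(pi*x/2) is 6*x*cos(pi*x/2)/pi - 12*sin(pi*x/2)/pi**2; evaluating from 0 to 2: ∫_{0}^{2} (-3*x) sin(pi*x/2) dx = (-12/pi) - (0) = -12/pi.
Hence b_1 = -12/pi.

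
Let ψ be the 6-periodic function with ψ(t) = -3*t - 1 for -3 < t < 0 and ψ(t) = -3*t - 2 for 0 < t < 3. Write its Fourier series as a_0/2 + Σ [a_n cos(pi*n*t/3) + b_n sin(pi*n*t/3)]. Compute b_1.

b_1 = 1/3 ∫_{-3}^{3} ψ(t) sin(pi*t/3) dt.
Split the integral at the breakpoints.
Integrating by parts (boundary term plus one more integral), an antiderivative of (-3*t - 1) sin(pi*t/3) is 9*t*cos(pi*t/3)/pi - 27*sin(pi*t/3)/pi**2 + 3*cos(pi*t/3)/pi; evaluating from -3 to 0: ∫_{-3}^{0} (-3*t - 1) sin(pi*t/3) dt = (3/pi) - (24/pi) = -21/pi.
Integrating by parts (boundary term plus one more integral), an antiderivative of (-3*t - 2) sin(pi*t/3) is 9*t*cos(pi*t/3)/pi - 27*sin(pi*t/3)/pi**2 + 6*cos(pi*t/3)/pi; evaluating from 0 to 3: ∫_{0}^{3} (-3*t - 2) sin(pi*t/3) dt = (-33/pi) - (6/pi) = -39/pi.
Summing the pieces and multiplying by (1/3) gives b_1 = -20/pi.

-20/pi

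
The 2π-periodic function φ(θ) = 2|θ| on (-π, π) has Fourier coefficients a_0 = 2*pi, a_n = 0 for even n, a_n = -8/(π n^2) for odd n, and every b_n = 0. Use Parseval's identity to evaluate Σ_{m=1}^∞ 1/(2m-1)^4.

pi**4/96

Parseval: a_0^2/2 + Σ a_n^2 = (1/π) ∫_{-π}^{π} φ(θ)^2 dθ = 8*pi**2/3.
Subtract a_0^2/2 = 2*pi**2: Σ a_n^2 = 2*pi**2/3.
Only odd n contribute, with a_n^2 = 64/(π^2 n^4), so Σ_{m≥1} 1/(2m-1)^4 = π^2·(2*pi**2/3)/64 = pi**4/96.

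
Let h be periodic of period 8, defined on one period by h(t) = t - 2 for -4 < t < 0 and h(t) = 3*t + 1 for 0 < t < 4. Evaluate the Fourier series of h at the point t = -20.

7/2

t = -20 differs from t = -4 by -2 full period(s), and the series is 8-periodic.
At t = -4 the one-sided limits are h(-4^-) = 13 and h(-4^+) = -6.
By Dirichlet's theorem the series converges to their average, [(13) + (-6)]/2 = 7/2.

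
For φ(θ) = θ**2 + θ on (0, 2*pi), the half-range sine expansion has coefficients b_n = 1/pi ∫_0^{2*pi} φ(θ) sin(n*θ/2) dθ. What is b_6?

-4*pi/3 - 2/3

b_6 = 1/pi ∫_0^{2*pi} (θ**2 + θ) sin(3*θ) dθ.
Integrating by parts twice (tabular method), an antiderivative of (θ**2 + θ) sin(3*θ) is -θ**2*cos(3*θ)/3 + 2*θ*sin(3*θ)/9 - θ*cos(3*θ)/3 + sin(3*θ)/9 + 2*cos(3*θ)/27; evaluating from 0 to 2*pi: ∫_{0}^{2*pi} (θ**2 + θ) sin(3*θ) dθ = (-4*pi**2/3 - 2*pi/3 + 2/27) - (2/27) = -2*pi*(1 + 2*pi)/3.
Hence b_6 = (1/pi)·(-2*pi*(1 + 2*pi)/3) = -4*pi/3 - 2/3.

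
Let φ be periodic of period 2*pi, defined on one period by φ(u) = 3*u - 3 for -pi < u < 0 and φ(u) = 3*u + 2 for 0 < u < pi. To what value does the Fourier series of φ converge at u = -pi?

-1/2

At u = -pi the one-sided limits are φ(-pi^-) = 2 + 3*pi and φ(-pi^+) = -3*pi - 3.
By Dirichlet's theorem the series converges to their average, [(2 + 3*pi) + (-3*pi - 3)]/2 = -1/2.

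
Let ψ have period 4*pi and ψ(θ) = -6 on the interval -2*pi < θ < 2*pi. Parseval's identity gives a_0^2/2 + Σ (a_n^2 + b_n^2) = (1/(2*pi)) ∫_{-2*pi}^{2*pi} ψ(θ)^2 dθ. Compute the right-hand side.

72

(1/(2*pi)) ∫_{-2*pi}^{2*pi} ψ(θ)^2 dθ = (1/(2*pi)) · (144*pi) = 72.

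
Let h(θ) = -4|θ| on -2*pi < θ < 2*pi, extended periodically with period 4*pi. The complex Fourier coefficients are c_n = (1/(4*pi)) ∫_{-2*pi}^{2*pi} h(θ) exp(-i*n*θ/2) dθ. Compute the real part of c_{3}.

16/(9*pi)

Since h is real-valued, Re(c_{3}) = (1/(4*pi)) ∫_{-2*pi}^{2*pi} h(θ) cos(3*θ/2) dθ = a_{3}/2.
h is even and cos(3*θ/2) is even, so the integrand is even: ∫_{-2*pi}^{2*pi} h(θ) cos(3*θ/2) dθ = 2∫_0^{2*pi} h(θ) cos(3*θ/2) dθ.
Integrating by parts (boundary term plus one more integral), an antiderivative of (-4*θ) cos(3*θ/2) is -8*θ*sin(3*θ/2)/3 - 16*cos(3*θ/2)/9; evaluating from 0 to 2*pi: ∫_{0}^{2*pi} (-4*θ) cos(3*θ/2) dθ = (16/9) - (-16/9) = 32/9.
So ∫_{-2*pi}^{2*pi} h(θ) cos(3*θ/2) dθ = 64/9.
Hence Re(c_{3}) = (1/(4*pi))·(64/9) = 16/(9*pi).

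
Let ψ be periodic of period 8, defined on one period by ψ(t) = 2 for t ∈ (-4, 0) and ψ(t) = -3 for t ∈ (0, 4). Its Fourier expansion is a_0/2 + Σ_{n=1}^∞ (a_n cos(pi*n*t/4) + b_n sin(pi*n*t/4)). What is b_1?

-10/pi

b_1 = 1/4 ∫_{-4}^{4} ψ(t) sin(pi*t/4) dt.
Split the integral at the breakpoints.
Directly, an antiderivative of (2) sin(pi*t/4) is -8*cos(pi*t/4)/pi; evaluating from -4 to 0: ∫_{-4}^{0} (2) sin(pi*t/4) dt = (-8/pi) - (8/pi) = -16/pi.
Directly, an antiderivative of (-3) sin(pi*t/4) is 12*cos(pi*t/4)/pi; evaluating from 0 to 4: ∫_{0}^{4} (-3) sin(pi*t/4) dt = (-12/pi) - (12/pi) = -24/pi.
Summing the pieces and multiplying by (1/4) gives b_1 = -10/pi.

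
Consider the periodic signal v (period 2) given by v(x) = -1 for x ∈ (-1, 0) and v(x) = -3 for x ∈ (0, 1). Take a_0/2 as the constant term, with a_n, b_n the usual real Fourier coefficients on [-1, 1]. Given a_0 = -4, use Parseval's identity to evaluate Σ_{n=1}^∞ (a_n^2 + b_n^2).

2

Parseval: a_0^2/2 + Σ_{n≥1} (a_n^2+b_n^2) = ∫_{-1}^{1} v(x)^2 dx = 10.
Subtract a_0^2/2 = 8: Σ (a_n^2+b_n^2) = 2.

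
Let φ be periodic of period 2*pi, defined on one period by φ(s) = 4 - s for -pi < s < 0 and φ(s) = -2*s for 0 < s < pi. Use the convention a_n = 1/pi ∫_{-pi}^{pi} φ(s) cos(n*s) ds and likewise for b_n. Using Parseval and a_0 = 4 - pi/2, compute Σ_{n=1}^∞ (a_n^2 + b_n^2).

8 + 37*pi**2/24 + 6*pi

Parseval: a_0^2/2 + Σ_{n≥1} (a_n^2+b_n^2) = 1/pi ∫_{-pi}^{pi} φ(s)^2 ds = 4*pi + 16 + 5*pi**2/3.
Subtract a_0^2/2 = (8 - pi)**2/8: Σ (a_n^2+b_n^2) = 8 + 37*pi**2/24 + 6*pi.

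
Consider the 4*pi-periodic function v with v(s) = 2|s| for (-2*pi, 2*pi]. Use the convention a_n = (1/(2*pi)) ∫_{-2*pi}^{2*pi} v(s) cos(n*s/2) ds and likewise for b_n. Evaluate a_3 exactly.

-16/(9*pi)

a_3 = (1/(2*pi)) ∫_{-2*pi}^{2*pi} v(s) cos(3*s/2) ds.
v is even and cos(3*s/2) is even, so the integrand is even and a_3 = 1/pi ∫_0^{2*pi} v(s) cos(3*s/2) ds.
Integrating by parts (boundary term plus one more integral), an antiderivative of (2*s) cos(3*s/2) is 4*s*sin(3*s/2)/3 + 8*cos(3*s/2)/9; evaluating from 0 to 2*pi: ∫_{0}^{2*pi} (2*s) cos(3*s/2) ds = (-8/9) - (8/9) = -16/9.
Hence a_3 = (1/pi)·(-16/9) = -16/(9*pi).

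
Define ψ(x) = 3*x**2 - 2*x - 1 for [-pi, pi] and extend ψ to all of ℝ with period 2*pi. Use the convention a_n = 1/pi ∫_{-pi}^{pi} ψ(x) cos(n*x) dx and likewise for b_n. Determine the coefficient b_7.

b_7 = 1/pi ∫_{-pi}^{pi} ψ(x) sin(7*x) dx.
Integrating by parts twice (tabular method), an antiderivative of (3*x**2 - 2*x - 1) sin(7*x) is -3*x**2*cos(7*x)/7 + 6*x*sin(7*x)/49 + 2*x*cos(7*x)/7 - 2*sin(7*x)/49 + 55*cos(7*x)/343; evaluating from -pi to pi: ∫_{-pi}^{pi} (3*x**2 - 2*x - 1) sin(7*x) dx = (-2*pi/7 - 55/343 + 3*pi**2/7) - (-55/343 + 2*pi/7 + 3*pi**2/7) = -4*pi/7.
Hence b_7 = (1/pi)·(-4*pi/7) = -4/7.

-4/7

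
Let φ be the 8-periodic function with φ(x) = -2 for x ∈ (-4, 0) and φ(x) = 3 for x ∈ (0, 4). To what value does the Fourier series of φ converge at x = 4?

At x = 4 the one-sided limits are φ(4^-) = 3 and φ(4^+) = -2.
By Dirichlet's theorem the series converges to their average, [(3) + (-2)]/2 = 1/2.

1/2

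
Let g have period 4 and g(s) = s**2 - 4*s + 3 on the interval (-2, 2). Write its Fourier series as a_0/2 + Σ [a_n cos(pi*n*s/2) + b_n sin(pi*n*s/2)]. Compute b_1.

b_1 = 1/2 ∫_{-2}^{2} g(s) sin(pi*s/2) ds.
Integrating by parts twice (tabular method), an antiderivative of (s**2 - 4*s + 3) sin(pi*s/2) is -2*s**2*cos(pi*s/2)/pi + 8*s*sin(pi*s/2)/pi**2 + 8*s*cos(pi*s/2)/pi - 16*sin(pi*s/2)/pi**2 - 6*cos(pi*s/2)/pi + 16*cos(pi*s/2)/pi**3; evaluating from -2 to 2: ∫_{-2}^{2} (s**2 - 4*s + 3) sin(pi*s/2) ds = (-2/pi - 16/pi**3) - (-16/pi**3 + 30/pi) = -32/pi.
Hence b_1 = (1/2)·(-32/pi) = -16/pi.

-16/pi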